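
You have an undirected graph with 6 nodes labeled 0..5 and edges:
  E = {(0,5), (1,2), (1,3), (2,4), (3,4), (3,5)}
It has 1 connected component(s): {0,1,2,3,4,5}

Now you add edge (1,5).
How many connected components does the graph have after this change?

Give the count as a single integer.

Initial component count: 1
Add (1,5): endpoints already in same component. Count unchanged: 1.
New component count: 1

Answer: 1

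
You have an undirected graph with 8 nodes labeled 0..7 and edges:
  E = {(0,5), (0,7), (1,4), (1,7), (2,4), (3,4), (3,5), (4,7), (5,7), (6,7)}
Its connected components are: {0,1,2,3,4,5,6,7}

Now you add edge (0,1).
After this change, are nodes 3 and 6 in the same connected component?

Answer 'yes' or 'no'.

Initial components: {0,1,2,3,4,5,6,7}
Adding edge (0,1): both already in same component {0,1,2,3,4,5,6,7}. No change.
New components: {0,1,2,3,4,5,6,7}
Are 3 and 6 in the same component? yes

Answer: yes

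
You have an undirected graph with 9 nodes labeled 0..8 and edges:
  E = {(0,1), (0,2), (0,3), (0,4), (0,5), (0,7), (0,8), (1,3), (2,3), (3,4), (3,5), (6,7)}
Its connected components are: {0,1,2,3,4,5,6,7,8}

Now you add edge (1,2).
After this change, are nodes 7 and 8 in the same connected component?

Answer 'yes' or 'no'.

Answer: yes

Derivation:
Initial components: {0,1,2,3,4,5,6,7,8}
Adding edge (1,2): both already in same component {0,1,2,3,4,5,6,7,8}. No change.
New components: {0,1,2,3,4,5,6,7,8}
Are 7 and 8 in the same component? yes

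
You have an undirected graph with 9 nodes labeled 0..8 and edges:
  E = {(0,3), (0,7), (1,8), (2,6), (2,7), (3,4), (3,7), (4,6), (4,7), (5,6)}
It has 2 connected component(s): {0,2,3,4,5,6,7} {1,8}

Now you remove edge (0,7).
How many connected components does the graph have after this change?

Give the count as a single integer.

Initial component count: 2
Remove (0,7): not a bridge. Count unchanged: 2.
  After removal, components: {0,2,3,4,5,6,7} {1,8}
New component count: 2

Answer: 2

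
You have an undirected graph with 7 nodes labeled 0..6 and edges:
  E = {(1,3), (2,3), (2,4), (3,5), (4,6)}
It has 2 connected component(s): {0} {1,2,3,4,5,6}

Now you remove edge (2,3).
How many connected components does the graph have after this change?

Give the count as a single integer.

Initial component count: 2
Remove (2,3): it was a bridge. Count increases: 2 -> 3.
  After removal, components: {0} {1,3,5} {2,4,6}
New component count: 3

Answer: 3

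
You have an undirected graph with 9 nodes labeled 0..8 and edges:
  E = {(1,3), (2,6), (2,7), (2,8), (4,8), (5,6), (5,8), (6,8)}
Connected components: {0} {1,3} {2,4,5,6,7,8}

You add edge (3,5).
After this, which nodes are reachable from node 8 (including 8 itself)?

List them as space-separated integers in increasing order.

Answer: 1 2 3 4 5 6 7 8

Derivation:
Before: nodes reachable from 8: {2,4,5,6,7,8}
Adding (3,5): merges 8's component with another. Reachability grows.
After: nodes reachable from 8: {1,2,3,4,5,6,7,8}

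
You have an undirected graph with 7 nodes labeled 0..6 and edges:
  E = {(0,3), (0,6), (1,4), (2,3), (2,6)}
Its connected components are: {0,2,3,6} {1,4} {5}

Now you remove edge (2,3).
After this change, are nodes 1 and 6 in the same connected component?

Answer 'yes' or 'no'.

Initial components: {0,2,3,6} {1,4} {5}
Removing edge (2,3): not a bridge — component count unchanged at 3.
New components: {0,2,3,6} {1,4} {5}
Are 1 and 6 in the same component? no

Answer: no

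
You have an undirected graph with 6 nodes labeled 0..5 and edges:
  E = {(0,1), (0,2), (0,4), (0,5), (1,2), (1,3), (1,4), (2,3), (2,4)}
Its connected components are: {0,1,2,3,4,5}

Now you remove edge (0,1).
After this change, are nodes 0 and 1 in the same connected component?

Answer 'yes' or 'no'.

Initial components: {0,1,2,3,4,5}
Removing edge (0,1): not a bridge — component count unchanged at 1.
New components: {0,1,2,3,4,5}
Are 0 and 1 in the same component? yes

Answer: yes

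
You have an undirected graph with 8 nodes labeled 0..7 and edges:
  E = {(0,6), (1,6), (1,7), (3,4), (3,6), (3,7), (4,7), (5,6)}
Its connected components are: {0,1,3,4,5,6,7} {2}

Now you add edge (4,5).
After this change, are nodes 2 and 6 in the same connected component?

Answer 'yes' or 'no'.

Answer: no

Derivation:
Initial components: {0,1,3,4,5,6,7} {2}
Adding edge (4,5): both already in same component {0,1,3,4,5,6,7}. No change.
New components: {0,1,3,4,5,6,7} {2}
Are 2 and 6 in the same component? no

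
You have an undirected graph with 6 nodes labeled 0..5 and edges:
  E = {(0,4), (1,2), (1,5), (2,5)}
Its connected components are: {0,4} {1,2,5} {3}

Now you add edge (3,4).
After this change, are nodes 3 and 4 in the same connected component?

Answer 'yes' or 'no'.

Answer: yes

Derivation:
Initial components: {0,4} {1,2,5} {3}
Adding edge (3,4): merges {3} and {0,4}.
New components: {0,3,4} {1,2,5}
Are 3 and 4 in the same component? yes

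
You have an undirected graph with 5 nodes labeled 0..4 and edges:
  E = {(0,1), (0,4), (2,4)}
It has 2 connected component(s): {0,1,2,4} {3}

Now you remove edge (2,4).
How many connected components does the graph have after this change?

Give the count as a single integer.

Initial component count: 2
Remove (2,4): it was a bridge. Count increases: 2 -> 3.
  After removal, components: {0,1,4} {2} {3}
New component count: 3

Answer: 3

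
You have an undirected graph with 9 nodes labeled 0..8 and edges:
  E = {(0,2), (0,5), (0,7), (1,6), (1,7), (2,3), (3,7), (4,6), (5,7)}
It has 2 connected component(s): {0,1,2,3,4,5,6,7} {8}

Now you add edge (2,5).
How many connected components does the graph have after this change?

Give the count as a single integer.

Initial component count: 2
Add (2,5): endpoints already in same component. Count unchanged: 2.
New component count: 2

Answer: 2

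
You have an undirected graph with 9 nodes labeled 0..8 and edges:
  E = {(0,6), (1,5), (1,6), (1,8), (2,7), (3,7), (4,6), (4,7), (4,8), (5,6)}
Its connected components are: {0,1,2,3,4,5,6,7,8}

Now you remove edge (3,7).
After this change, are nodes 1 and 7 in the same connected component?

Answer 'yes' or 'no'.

Initial components: {0,1,2,3,4,5,6,7,8}
Removing edge (3,7): it was a bridge — component count 1 -> 2.
New components: {0,1,2,4,5,6,7,8} {3}
Are 1 and 7 in the same component? yes

Answer: yes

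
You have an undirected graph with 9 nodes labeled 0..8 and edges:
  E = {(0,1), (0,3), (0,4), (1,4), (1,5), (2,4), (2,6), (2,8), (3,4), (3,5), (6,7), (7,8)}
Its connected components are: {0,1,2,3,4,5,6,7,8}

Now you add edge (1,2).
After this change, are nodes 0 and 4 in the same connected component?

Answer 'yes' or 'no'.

Initial components: {0,1,2,3,4,5,6,7,8}
Adding edge (1,2): both already in same component {0,1,2,3,4,5,6,7,8}. No change.
New components: {0,1,2,3,4,5,6,7,8}
Are 0 and 4 in the same component? yes

Answer: yes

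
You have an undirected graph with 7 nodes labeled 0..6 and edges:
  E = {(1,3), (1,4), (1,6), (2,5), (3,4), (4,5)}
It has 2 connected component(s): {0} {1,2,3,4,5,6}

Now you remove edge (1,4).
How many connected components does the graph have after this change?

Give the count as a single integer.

Answer: 2

Derivation:
Initial component count: 2
Remove (1,4): not a bridge. Count unchanged: 2.
  After removal, components: {0} {1,2,3,4,5,6}
New component count: 2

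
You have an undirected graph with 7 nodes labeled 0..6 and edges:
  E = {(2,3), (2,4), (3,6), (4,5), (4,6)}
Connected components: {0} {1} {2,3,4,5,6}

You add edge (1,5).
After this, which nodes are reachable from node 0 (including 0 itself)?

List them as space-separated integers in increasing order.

Answer: 0

Derivation:
Before: nodes reachable from 0: {0}
Adding (1,5): merges two components, but neither contains 0. Reachability from 0 unchanged.
After: nodes reachable from 0: {0}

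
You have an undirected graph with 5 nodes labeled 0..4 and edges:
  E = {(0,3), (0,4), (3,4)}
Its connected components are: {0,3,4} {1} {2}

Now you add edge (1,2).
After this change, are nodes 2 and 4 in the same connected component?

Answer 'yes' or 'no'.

Initial components: {0,3,4} {1} {2}
Adding edge (1,2): merges {1} and {2}.
New components: {0,3,4} {1,2}
Are 2 and 4 in the same component? no

Answer: no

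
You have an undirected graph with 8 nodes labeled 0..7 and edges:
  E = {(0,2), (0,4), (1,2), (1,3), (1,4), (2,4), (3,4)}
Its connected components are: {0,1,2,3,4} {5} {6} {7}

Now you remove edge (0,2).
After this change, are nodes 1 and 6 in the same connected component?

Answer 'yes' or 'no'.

Initial components: {0,1,2,3,4} {5} {6} {7}
Removing edge (0,2): not a bridge — component count unchanged at 4.
New components: {0,1,2,3,4} {5} {6} {7}
Are 1 and 6 in the same component? no

Answer: no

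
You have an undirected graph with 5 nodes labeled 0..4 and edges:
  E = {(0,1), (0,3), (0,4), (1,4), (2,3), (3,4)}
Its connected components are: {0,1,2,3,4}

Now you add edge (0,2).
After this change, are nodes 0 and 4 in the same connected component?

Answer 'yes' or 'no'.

Answer: yes

Derivation:
Initial components: {0,1,2,3,4}
Adding edge (0,2): both already in same component {0,1,2,3,4}. No change.
New components: {0,1,2,3,4}
Are 0 and 4 in the same component? yes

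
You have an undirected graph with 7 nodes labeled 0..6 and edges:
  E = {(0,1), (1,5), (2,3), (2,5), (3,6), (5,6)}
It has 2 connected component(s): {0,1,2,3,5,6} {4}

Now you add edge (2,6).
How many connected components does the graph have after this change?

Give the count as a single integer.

Answer: 2

Derivation:
Initial component count: 2
Add (2,6): endpoints already in same component. Count unchanged: 2.
New component count: 2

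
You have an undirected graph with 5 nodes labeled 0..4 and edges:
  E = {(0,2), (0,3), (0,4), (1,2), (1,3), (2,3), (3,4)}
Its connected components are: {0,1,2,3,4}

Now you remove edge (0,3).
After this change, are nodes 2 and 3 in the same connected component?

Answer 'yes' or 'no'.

Answer: yes

Derivation:
Initial components: {0,1,2,3,4}
Removing edge (0,3): not a bridge — component count unchanged at 1.
New components: {0,1,2,3,4}
Are 2 and 3 in the same component? yes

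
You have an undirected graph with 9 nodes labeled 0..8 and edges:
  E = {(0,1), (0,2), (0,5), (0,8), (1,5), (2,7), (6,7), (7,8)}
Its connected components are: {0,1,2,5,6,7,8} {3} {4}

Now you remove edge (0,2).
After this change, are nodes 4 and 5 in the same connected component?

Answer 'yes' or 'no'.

Initial components: {0,1,2,5,6,7,8} {3} {4}
Removing edge (0,2): not a bridge — component count unchanged at 3.
New components: {0,1,2,5,6,7,8} {3} {4}
Are 4 and 5 in the same component? no

Answer: no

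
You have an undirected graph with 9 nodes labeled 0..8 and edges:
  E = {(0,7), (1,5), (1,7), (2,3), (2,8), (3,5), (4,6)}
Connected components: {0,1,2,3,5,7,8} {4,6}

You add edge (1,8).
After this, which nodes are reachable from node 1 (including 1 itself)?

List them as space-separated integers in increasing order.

Answer: 0 1 2 3 5 7 8

Derivation:
Before: nodes reachable from 1: {0,1,2,3,5,7,8}
Adding (1,8): both endpoints already in same component. Reachability from 1 unchanged.
After: nodes reachable from 1: {0,1,2,3,5,7,8}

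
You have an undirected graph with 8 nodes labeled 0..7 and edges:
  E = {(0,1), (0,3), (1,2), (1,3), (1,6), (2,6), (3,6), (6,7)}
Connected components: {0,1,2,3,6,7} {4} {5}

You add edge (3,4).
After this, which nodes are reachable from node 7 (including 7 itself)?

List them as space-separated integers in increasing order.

Answer: 0 1 2 3 4 6 7

Derivation:
Before: nodes reachable from 7: {0,1,2,3,6,7}
Adding (3,4): merges 7's component with another. Reachability grows.
After: nodes reachable from 7: {0,1,2,3,4,6,7}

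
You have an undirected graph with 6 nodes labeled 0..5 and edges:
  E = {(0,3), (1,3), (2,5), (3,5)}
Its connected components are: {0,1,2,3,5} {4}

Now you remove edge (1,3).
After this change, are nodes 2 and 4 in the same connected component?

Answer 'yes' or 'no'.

Answer: no

Derivation:
Initial components: {0,1,2,3,5} {4}
Removing edge (1,3): it was a bridge — component count 2 -> 3.
New components: {0,2,3,5} {1} {4}
Are 2 and 4 in the same component? no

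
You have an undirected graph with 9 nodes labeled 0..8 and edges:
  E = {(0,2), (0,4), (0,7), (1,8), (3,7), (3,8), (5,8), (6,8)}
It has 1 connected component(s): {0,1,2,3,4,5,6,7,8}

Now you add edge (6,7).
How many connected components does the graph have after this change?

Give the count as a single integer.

Initial component count: 1
Add (6,7): endpoints already in same component. Count unchanged: 1.
New component count: 1

Answer: 1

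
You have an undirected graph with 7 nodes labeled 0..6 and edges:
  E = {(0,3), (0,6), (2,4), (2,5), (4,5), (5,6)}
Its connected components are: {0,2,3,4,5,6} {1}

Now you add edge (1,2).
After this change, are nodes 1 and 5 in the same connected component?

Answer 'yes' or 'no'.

Initial components: {0,2,3,4,5,6} {1}
Adding edge (1,2): merges {1} and {0,2,3,4,5,6}.
New components: {0,1,2,3,4,5,6}
Are 1 and 5 in the same component? yes

Answer: yes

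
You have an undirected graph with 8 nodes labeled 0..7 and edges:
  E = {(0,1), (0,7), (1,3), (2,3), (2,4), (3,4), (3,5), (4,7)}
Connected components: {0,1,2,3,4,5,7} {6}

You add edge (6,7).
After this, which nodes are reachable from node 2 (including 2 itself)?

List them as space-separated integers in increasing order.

Answer: 0 1 2 3 4 5 6 7

Derivation:
Before: nodes reachable from 2: {0,1,2,3,4,5,7}
Adding (6,7): merges 2's component with another. Reachability grows.
After: nodes reachable from 2: {0,1,2,3,4,5,6,7}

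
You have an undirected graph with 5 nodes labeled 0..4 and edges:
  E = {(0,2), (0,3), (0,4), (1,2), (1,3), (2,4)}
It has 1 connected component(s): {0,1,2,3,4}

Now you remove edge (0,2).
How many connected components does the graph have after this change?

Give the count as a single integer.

Answer: 1

Derivation:
Initial component count: 1
Remove (0,2): not a bridge. Count unchanged: 1.
  After removal, components: {0,1,2,3,4}
New component count: 1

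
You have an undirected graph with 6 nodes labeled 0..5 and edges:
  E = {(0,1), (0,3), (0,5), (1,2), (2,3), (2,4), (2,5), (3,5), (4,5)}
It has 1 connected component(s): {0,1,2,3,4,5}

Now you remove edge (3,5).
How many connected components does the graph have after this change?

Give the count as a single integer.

Answer: 1

Derivation:
Initial component count: 1
Remove (3,5): not a bridge. Count unchanged: 1.
  After removal, components: {0,1,2,3,4,5}
New component count: 1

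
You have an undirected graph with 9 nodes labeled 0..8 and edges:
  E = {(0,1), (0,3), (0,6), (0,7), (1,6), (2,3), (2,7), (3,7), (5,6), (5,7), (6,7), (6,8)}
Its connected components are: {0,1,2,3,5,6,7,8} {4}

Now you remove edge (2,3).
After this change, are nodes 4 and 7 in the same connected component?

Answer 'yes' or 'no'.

Initial components: {0,1,2,3,5,6,7,8} {4}
Removing edge (2,3): not a bridge — component count unchanged at 2.
New components: {0,1,2,3,5,6,7,8} {4}
Are 4 and 7 in the same component? no

Answer: no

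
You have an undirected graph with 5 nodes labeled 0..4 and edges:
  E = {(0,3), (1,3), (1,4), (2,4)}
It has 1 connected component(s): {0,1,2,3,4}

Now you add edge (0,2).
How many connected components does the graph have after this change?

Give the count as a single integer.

Initial component count: 1
Add (0,2): endpoints already in same component. Count unchanged: 1.
New component count: 1

Answer: 1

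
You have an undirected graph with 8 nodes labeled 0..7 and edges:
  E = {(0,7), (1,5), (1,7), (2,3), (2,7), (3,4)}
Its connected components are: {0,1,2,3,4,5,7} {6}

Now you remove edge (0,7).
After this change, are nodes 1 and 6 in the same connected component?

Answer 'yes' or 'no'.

Initial components: {0,1,2,3,4,5,7} {6}
Removing edge (0,7): it was a bridge — component count 2 -> 3.
New components: {0} {1,2,3,4,5,7} {6}
Are 1 and 6 in the same component? no

Answer: no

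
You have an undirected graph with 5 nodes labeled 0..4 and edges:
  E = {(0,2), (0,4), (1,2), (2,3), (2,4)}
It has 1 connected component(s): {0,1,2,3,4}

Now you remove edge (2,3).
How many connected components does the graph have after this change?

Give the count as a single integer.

Answer: 2

Derivation:
Initial component count: 1
Remove (2,3): it was a bridge. Count increases: 1 -> 2.
  After removal, components: {0,1,2,4} {3}
New component count: 2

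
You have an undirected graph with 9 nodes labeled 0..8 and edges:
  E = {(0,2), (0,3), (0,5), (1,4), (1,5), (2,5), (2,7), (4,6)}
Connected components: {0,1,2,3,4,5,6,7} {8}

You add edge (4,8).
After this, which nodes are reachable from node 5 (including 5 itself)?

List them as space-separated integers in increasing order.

Answer: 0 1 2 3 4 5 6 7 8

Derivation:
Before: nodes reachable from 5: {0,1,2,3,4,5,6,7}
Adding (4,8): merges 5's component with another. Reachability grows.
After: nodes reachable from 5: {0,1,2,3,4,5,6,7,8}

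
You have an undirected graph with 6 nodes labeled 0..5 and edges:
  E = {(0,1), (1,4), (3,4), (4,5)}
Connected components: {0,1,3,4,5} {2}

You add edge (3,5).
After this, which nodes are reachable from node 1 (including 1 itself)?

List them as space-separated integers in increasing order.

Before: nodes reachable from 1: {0,1,3,4,5}
Adding (3,5): both endpoints already in same component. Reachability from 1 unchanged.
After: nodes reachable from 1: {0,1,3,4,5}

Answer: 0 1 3 4 5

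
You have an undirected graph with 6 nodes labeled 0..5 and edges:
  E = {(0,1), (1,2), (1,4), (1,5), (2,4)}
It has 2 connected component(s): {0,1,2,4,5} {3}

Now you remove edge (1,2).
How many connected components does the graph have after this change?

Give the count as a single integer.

Initial component count: 2
Remove (1,2): not a bridge. Count unchanged: 2.
  After removal, components: {0,1,2,4,5} {3}
New component count: 2

Answer: 2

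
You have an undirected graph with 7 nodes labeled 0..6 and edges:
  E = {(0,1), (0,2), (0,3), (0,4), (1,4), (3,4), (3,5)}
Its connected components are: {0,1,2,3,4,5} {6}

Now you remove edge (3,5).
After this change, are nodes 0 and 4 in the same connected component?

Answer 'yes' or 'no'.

Answer: yes

Derivation:
Initial components: {0,1,2,3,4,5} {6}
Removing edge (3,5): it was a bridge — component count 2 -> 3.
New components: {0,1,2,3,4} {5} {6}
Are 0 and 4 in the same component? yes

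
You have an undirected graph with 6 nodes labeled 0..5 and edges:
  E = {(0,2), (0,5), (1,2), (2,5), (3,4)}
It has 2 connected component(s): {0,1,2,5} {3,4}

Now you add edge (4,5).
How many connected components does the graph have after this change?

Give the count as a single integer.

Initial component count: 2
Add (4,5): merges two components. Count decreases: 2 -> 1.
New component count: 1

Answer: 1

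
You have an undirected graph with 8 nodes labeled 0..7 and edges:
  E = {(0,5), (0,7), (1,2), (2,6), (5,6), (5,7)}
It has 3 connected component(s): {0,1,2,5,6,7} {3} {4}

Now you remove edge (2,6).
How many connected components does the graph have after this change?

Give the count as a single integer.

Answer: 4

Derivation:
Initial component count: 3
Remove (2,6): it was a bridge. Count increases: 3 -> 4.
  After removal, components: {0,5,6,7} {1,2} {3} {4}
New component count: 4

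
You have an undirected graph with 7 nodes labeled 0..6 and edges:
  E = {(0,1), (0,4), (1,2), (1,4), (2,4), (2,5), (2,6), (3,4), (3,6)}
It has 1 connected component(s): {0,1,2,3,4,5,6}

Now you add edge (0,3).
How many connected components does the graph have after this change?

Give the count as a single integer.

Answer: 1

Derivation:
Initial component count: 1
Add (0,3): endpoints already in same component. Count unchanged: 1.
New component count: 1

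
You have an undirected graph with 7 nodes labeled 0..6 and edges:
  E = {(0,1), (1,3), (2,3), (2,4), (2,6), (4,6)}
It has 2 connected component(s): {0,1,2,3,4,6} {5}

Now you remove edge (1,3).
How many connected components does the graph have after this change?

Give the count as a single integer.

Answer: 3

Derivation:
Initial component count: 2
Remove (1,3): it was a bridge. Count increases: 2 -> 3.
  After removal, components: {0,1} {2,3,4,6} {5}
New component count: 3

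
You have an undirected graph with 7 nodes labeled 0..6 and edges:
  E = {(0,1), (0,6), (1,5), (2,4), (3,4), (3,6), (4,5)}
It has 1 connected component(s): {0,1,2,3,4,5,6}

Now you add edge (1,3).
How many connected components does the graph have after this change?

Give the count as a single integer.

Answer: 1

Derivation:
Initial component count: 1
Add (1,3): endpoints already in same component. Count unchanged: 1.
New component count: 1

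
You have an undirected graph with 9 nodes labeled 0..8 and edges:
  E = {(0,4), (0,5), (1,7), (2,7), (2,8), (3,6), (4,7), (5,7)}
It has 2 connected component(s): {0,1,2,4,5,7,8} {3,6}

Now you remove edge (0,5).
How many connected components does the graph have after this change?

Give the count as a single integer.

Answer: 2

Derivation:
Initial component count: 2
Remove (0,5): not a bridge. Count unchanged: 2.
  After removal, components: {0,1,2,4,5,7,8} {3,6}
New component count: 2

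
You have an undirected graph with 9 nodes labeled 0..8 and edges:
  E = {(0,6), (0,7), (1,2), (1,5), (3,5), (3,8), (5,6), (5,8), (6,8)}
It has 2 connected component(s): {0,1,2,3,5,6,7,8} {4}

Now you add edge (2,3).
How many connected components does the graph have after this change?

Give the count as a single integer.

Initial component count: 2
Add (2,3): endpoints already in same component. Count unchanged: 2.
New component count: 2

Answer: 2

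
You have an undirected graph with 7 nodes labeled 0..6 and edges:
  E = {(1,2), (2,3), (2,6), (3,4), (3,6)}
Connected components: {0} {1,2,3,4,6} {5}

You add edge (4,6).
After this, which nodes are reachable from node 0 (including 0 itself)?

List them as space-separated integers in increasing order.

Before: nodes reachable from 0: {0}
Adding (4,6): both endpoints already in same component. Reachability from 0 unchanged.
After: nodes reachable from 0: {0}

Answer: 0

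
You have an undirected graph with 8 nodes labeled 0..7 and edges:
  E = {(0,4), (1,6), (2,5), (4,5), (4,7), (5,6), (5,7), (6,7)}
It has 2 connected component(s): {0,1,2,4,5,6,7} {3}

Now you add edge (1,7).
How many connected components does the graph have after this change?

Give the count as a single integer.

Answer: 2

Derivation:
Initial component count: 2
Add (1,7): endpoints already in same component. Count unchanged: 2.
New component count: 2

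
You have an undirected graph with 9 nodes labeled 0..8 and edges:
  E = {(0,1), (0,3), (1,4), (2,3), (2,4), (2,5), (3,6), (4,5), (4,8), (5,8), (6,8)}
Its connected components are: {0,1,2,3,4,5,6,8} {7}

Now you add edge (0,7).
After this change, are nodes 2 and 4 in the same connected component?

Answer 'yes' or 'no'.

Initial components: {0,1,2,3,4,5,6,8} {7}
Adding edge (0,7): merges {0,1,2,3,4,5,6,8} and {7}.
New components: {0,1,2,3,4,5,6,7,8}
Are 2 and 4 in the same component? yes

Answer: yes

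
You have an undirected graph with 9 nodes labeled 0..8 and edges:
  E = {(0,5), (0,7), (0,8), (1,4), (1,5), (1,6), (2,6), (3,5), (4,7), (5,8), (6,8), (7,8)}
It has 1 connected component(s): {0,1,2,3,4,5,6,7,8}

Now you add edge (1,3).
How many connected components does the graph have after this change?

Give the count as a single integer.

Initial component count: 1
Add (1,3): endpoints already in same component. Count unchanged: 1.
New component count: 1

Answer: 1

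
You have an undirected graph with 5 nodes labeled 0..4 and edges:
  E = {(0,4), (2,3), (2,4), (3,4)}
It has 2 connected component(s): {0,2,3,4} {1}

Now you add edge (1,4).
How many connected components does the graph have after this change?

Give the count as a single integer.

Initial component count: 2
Add (1,4): merges two components. Count decreases: 2 -> 1.
New component count: 1

Answer: 1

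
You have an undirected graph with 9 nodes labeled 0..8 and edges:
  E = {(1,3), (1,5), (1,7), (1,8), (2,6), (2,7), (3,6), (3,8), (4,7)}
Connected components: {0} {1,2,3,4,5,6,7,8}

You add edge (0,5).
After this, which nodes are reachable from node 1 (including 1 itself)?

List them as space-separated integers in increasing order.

Answer: 0 1 2 3 4 5 6 7 8

Derivation:
Before: nodes reachable from 1: {1,2,3,4,5,6,7,8}
Adding (0,5): merges 1's component with another. Reachability grows.
After: nodes reachable from 1: {0,1,2,3,4,5,6,7,8}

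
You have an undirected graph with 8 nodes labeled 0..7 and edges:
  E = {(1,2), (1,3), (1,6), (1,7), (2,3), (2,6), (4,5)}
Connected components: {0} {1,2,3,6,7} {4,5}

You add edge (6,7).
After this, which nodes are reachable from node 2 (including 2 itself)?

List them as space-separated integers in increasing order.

Before: nodes reachable from 2: {1,2,3,6,7}
Adding (6,7): both endpoints already in same component. Reachability from 2 unchanged.
After: nodes reachable from 2: {1,2,3,6,7}

Answer: 1 2 3 6 7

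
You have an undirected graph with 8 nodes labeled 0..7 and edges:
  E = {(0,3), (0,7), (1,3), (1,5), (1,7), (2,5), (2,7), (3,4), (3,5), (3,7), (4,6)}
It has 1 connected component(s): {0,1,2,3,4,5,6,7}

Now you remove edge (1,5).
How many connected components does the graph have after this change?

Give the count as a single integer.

Answer: 1

Derivation:
Initial component count: 1
Remove (1,5): not a bridge. Count unchanged: 1.
  After removal, components: {0,1,2,3,4,5,6,7}
New component count: 1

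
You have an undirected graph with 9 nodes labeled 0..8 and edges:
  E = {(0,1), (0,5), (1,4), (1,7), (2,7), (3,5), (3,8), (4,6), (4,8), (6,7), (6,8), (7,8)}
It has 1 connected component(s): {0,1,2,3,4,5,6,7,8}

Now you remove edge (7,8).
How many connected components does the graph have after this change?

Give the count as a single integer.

Initial component count: 1
Remove (7,8): not a bridge. Count unchanged: 1.
  After removal, components: {0,1,2,3,4,5,6,7,8}
New component count: 1

Answer: 1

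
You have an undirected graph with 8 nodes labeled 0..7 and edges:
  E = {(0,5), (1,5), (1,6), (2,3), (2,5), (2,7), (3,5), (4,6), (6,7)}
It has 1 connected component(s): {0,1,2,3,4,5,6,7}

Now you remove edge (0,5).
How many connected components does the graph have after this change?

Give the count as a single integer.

Initial component count: 1
Remove (0,5): it was a bridge. Count increases: 1 -> 2.
  After removal, components: {0} {1,2,3,4,5,6,7}
New component count: 2

Answer: 2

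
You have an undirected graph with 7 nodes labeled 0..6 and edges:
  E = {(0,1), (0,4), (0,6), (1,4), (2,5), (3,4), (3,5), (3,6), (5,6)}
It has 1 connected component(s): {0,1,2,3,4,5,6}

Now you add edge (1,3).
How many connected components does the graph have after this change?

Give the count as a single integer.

Initial component count: 1
Add (1,3): endpoints already in same component. Count unchanged: 1.
New component count: 1

Answer: 1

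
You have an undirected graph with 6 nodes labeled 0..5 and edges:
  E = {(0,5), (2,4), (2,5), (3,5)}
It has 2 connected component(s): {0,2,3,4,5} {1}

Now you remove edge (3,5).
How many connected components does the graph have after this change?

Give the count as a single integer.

Answer: 3

Derivation:
Initial component count: 2
Remove (3,5): it was a bridge. Count increases: 2 -> 3.
  After removal, components: {0,2,4,5} {1} {3}
New component count: 3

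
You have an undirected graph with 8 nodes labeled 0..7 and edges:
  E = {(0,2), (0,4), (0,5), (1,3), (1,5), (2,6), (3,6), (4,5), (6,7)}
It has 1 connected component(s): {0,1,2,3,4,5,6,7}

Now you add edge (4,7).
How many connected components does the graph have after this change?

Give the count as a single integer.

Answer: 1

Derivation:
Initial component count: 1
Add (4,7): endpoints already in same component. Count unchanged: 1.
New component count: 1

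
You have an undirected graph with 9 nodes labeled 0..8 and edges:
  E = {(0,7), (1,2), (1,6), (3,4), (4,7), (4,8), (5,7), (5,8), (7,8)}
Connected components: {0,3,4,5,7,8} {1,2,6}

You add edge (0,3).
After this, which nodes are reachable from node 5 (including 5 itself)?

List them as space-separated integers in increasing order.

Answer: 0 3 4 5 7 8

Derivation:
Before: nodes reachable from 5: {0,3,4,5,7,8}
Adding (0,3): both endpoints already in same component. Reachability from 5 unchanged.
After: nodes reachable from 5: {0,3,4,5,7,8}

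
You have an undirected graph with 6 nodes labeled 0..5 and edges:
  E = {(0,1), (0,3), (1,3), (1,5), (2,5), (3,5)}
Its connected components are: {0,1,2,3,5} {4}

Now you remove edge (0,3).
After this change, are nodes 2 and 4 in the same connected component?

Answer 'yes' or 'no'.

Answer: no

Derivation:
Initial components: {0,1,2,3,5} {4}
Removing edge (0,3): not a bridge — component count unchanged at 2.
New components: {0,1,2,3,5} {4}
Are 2 and 4 in the same component? no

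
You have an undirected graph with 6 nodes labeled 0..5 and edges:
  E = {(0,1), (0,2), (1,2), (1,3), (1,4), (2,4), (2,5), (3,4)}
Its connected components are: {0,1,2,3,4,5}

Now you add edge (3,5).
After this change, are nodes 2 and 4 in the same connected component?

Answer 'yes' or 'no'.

Initial components: {0,1,2,3,4,5}
Adding edge (3,5): both already in same component {0,1,2,3,4,5}. No change.
New components: {0,1,2,3,4,5}
Are 2 and 4 in the same component? yes

Answer: yes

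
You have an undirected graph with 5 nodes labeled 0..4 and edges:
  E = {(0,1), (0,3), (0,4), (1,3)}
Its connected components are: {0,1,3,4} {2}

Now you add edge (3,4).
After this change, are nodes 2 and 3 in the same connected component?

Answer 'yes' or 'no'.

Initial components: {0,1,3,4} {2}
Adding edge (3,4): both already in same component {0,1,3,4}. No change.
New components: {0,1,3,4} {2}
Are 2 and 3 in the same component? no

Answer: no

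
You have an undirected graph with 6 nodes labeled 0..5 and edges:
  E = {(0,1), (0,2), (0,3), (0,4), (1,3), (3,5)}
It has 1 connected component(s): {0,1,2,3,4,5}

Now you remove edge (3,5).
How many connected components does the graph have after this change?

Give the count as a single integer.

Initial component count: 1
Remove (3,5): it was a bridge. Count increases: 1 -> 2.
  After removal, components: {0,1,2,3,4} {5}
New component count: 2

Answer: 2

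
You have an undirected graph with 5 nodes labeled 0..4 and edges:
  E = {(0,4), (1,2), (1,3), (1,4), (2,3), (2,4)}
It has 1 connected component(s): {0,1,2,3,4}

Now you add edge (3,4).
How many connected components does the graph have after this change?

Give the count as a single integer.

Initial component count: 1
Add (3,4): endpoints already in same component. Count unchanged: 1.
New component count: 1

Answer: 1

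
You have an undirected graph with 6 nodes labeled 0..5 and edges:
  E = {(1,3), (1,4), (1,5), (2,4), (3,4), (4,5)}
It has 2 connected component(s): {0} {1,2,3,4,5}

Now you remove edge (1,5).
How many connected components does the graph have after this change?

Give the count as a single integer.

Answer: 2

Derivation:
Initial component count: 2
Remove (1,5): not a bridge. Count unchanged: 2.
  After removal, components: {0} {1,2,3,4,5}
New component count: 2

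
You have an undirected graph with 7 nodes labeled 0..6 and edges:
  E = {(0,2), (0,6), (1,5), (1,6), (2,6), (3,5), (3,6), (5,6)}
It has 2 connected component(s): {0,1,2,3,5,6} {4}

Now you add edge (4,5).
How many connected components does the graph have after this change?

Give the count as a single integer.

Answer: 1

Derivation:
Initial component count: 2
Add (4,5): merges two components. Count decreases: 2 -> 1.
New component count: 1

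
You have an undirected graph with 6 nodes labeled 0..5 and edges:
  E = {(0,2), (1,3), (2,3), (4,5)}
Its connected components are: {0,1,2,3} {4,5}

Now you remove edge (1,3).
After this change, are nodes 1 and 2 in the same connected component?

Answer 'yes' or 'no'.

Initial components: {0,1,2,3} {4,5}
Removing edge (1,3): it was a bridge — component count 2 -> 3.
New components: {0,2,3} {1} {4,5}
Are 1 and 2 in the same component? no

Answer: no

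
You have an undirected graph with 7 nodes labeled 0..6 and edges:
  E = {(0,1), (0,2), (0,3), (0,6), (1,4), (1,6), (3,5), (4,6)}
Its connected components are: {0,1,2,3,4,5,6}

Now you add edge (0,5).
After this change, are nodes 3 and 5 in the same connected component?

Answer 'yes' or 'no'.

Answer: yes

Derivation:
Initial components: {0,1,2,3,4,5,6}
Adding edge (0,5): both already in same component {0,1,2,3,4,5,6}. No change.
New components: {0,1,2,3,4,5,6}
Are 3 and 5 in the same component? yes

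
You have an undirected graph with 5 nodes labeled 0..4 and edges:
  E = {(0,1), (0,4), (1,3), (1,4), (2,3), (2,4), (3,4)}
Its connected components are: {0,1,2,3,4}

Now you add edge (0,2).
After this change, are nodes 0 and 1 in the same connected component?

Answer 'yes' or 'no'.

Answer: yes

Derivation:
Initial components: {0,1,2,3,4}
Adding edge (0,2): both already in same component {0,1,2,3,4}. No change.
New components: {0,1,2,3,4}
Are 0 and 1 in the same component? yes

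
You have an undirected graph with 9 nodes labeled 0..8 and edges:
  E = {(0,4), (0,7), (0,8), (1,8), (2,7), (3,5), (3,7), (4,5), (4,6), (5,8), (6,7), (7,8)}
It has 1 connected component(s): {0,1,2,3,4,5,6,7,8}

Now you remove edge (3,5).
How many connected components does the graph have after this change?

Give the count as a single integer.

Answer: 1

Derivation:
Initial component count: 1
Remove (3,5): not a bridge. Count unchanged: 1.
  After removal, components: {0,1,2,3,4,5,6,7,8}
New component count: 1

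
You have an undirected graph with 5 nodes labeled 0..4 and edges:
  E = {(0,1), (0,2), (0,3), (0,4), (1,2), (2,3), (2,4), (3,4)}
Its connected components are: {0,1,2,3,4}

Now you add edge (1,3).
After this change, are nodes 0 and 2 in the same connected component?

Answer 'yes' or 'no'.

Answer: yes

Derivation:
Initial components: {0,1,2,3,4}
Adding edge (1,3): both already in same component {0,1,2,3,4}. No change.
New components: {0,1,2,3,4}
Are 0 and 2 in the same component? yes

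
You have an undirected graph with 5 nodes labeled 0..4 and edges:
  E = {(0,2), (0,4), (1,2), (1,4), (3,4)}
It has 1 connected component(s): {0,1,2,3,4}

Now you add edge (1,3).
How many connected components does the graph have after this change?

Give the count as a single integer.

Initial component count: 1
Add (1,3): endpoints already in same component. Count unchanged: 1.
New component count: 1

Answer: 1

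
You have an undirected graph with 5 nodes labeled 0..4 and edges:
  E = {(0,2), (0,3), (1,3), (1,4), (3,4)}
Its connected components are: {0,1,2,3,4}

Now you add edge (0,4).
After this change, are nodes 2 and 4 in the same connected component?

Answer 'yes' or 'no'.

Answer: yes

Derivation:
Initial components: {0,1,2,3,4}
Adding edge (0,4): both already in same component {0,1,2,3,4}. No change.
New components: {0,1,2,3,4}
Are 2 and 4 in the same component? yes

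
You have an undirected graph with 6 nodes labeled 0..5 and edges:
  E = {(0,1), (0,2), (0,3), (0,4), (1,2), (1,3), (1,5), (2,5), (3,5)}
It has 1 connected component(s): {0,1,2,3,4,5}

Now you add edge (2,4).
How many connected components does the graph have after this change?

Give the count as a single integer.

Answer: 1

Derivation:
Initial component count: 1
Add (2,4): endpoints already in same component. Count unchanged: 1.
New component count: 1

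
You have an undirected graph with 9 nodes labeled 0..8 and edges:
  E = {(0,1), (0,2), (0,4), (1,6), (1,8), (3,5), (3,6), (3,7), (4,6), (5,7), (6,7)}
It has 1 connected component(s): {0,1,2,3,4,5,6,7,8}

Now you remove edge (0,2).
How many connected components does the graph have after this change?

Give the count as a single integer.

Answer: 2

Derivation:
Initial component count: 1
Remove (0,2): it was a bridge. Count increases: 1 -> 2.
  After removal, components: {0,1,3,4,5,6,7,8} {2}
New component count: 2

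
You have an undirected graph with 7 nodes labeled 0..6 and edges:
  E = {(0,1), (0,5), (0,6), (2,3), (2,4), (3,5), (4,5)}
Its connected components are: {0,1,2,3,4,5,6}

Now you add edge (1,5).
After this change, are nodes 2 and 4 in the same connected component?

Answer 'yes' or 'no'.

Initial components: {0,1,2,3,4,5,6}
Adding edge (1,5): both already in same component {0,1,2,3,4,5,6}. No change.
New components: {0,1,2,3,4,5,6}
Are 2 and 4 in the same component? yes

Answer: yes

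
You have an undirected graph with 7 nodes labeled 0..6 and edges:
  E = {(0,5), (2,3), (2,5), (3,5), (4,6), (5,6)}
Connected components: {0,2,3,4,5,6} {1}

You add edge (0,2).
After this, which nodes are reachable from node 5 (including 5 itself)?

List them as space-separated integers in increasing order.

Before: nodes reachable from 5: {0,2,3,4,5,6}
Adding (0,2): both endpoints already in same component. Reachability from 5 unchanged.
After: nodes reachable from 5: {0,2,3,4,5,6}

Answer: 0 2 3 4 5 6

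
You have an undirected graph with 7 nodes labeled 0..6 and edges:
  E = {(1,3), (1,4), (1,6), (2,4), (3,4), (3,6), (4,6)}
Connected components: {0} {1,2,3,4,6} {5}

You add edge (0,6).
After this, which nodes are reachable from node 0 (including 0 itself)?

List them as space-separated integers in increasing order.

Answer: 0 1 2 3 4 6

Derivation:
Before: nodes reachable from 0: {0}
Adding (0,6): merges 0's component with another. Reachability grows.
After: nodes reachable from 0: {0,1,2,3,4,6}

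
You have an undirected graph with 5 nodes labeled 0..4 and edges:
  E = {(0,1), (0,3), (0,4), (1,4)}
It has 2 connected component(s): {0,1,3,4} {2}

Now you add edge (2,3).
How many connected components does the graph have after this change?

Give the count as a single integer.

Initial component count: 2
Add (2,3): merges two components. Count decreases: 2 -> 1.
New component count: 1

Answer: 1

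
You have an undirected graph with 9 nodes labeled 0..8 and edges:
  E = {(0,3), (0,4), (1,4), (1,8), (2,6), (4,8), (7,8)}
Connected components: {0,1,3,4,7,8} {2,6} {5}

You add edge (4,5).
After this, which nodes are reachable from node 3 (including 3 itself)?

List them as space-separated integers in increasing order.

Answer: 0 1 3 4 5 7 8

Derivation:
Before: nodes reachable from 3: {0,1,3,4,7,8}
Adding (4,5): merges 3's component with another. Reachability grows.
After: nodes reachable from 3: {0,1,3,4,5,7,8}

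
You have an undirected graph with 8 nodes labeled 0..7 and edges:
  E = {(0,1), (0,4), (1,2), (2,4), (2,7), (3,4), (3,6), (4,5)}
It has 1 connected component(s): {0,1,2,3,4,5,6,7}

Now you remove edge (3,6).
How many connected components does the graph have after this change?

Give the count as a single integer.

Initial component count: 1
Remove (3,6): it was a bridge. Count increases: 1 -> 2.
  After removal, components: {0,1,2,3,4,5,7} {6}
New component count: 2

Answer: 2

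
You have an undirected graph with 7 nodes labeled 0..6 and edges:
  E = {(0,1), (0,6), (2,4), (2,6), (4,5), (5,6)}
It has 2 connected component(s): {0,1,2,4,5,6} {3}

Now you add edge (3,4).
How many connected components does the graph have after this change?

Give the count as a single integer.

Answer: 1

Derivation:
Initial component count: 2
Add (3,4): merges two components. Count decreases: 2 -> 1.
New component count: 1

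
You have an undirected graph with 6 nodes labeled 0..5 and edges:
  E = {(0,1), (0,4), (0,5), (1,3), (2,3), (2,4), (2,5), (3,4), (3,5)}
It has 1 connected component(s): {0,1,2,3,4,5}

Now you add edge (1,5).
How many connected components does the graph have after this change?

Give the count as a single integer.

Answer: 1

Derivation:
Initial component count: 1
Add (1,5): endpoints already in same component. Count unchanged: 1.
New component count: 1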